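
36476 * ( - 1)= -36476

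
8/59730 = 4/29865 = 0.00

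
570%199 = 172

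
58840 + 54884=113724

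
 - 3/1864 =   -  1+1861/1864 =- 0.00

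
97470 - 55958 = 41512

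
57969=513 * 113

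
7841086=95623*82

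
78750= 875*90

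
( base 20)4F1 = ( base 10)1901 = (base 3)2121102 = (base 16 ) 76d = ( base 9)2542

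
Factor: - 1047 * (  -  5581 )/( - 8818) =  - 5843307/8818 = - 2^ ( - 1)*3^1*349^1*4409^( - 1 ) * 5581^1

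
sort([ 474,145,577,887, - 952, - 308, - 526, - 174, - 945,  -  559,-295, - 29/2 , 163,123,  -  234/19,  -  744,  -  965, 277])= [ - 965, - 952,  -  945, - 744,-559,-526,-308,-295, - 174, - 29/2,  -  234/19,123,145,163,277, 474,577,887] 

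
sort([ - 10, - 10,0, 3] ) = [  -  10, - 10, 0, 3 ]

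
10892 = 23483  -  12591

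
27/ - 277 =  - 27/277 = - 0.10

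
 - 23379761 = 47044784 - 70424545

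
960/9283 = 960/9283 = 0.10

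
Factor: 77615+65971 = 143586 = 2^1*3^3*2659^1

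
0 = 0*18533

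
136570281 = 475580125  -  339009844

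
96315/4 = 96315/4 = 24078.75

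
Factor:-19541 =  - 19541^1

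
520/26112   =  65/3264  =  0.02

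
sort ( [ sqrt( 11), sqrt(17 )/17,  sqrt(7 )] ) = [ sqrt(17 )/17,sqrt(7 ),sqrt(11)] 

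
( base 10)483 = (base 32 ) f3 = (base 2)111100011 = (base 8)743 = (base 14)267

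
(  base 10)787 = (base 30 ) q7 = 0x313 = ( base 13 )487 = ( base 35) MH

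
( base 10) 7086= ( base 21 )G19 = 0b1101110101110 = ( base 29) 8CA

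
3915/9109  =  3915/9109 = 0.43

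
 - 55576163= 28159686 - 83735849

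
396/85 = 4 + 56/85 = 4.66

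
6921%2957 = 1007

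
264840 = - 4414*( - 60) 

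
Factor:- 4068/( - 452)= 3^2 = 9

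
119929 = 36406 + 83523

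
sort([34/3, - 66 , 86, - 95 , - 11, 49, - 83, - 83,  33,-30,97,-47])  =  [ - 95 , - 83, - 83, -66 , - 47 , - 30, - 11,34/3,33,49 , 86,97 ]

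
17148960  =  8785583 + 8363377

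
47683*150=7152450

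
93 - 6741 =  - 6648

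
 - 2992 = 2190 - 5182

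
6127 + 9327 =15454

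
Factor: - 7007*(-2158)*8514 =2^2*3^2 * 7^2*11^2*13^2*43^1*83^1 =128741096484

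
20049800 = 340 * 58970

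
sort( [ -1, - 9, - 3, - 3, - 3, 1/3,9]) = [- 9, - 3, - 3, - 3, - 1,1/3,9]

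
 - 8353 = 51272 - 59625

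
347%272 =75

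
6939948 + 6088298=13028246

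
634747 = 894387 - 259640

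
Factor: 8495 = 5^1*1699^1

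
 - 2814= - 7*402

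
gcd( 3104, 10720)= 32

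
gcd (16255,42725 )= 5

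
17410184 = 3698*4708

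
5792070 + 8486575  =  14278645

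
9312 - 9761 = - 449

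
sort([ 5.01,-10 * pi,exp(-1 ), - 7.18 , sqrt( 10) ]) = [ - 10*pi , - 7.18, exp(- 1) , sqrt(10 ),5.01]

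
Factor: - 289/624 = - 2^( - 4)*3^( - 1 )*13^(- 1)*17^2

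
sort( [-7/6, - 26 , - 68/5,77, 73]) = [ - 26, - 68/5, - 7/6, 73, 77]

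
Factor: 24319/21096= 83/72  =  2^( - 3)*3^ (-2) * 83^1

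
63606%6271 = 896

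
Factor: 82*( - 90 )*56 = - 2^5*3^2*5^1*7^1* 41^1=- 413280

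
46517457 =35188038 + 11329419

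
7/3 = 2 + 1/3 = 2.33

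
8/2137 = 8/2137 = 0.00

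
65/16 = 4 + 1/16 = 4.06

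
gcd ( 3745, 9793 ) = 7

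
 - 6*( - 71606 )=429636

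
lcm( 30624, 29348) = 704352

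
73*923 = 67379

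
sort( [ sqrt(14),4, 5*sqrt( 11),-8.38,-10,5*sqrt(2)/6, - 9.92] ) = [-10 ,-9.92 ,-8.38 , 5*sqrt( 2)/6 , sqrt(14),4,5 * sqrt (11 )]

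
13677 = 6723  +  6954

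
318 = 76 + 242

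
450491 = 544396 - 93905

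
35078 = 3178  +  31900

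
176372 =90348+86024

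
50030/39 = 50030/39 =1282.82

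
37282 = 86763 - 49481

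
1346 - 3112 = - 1766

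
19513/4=4878  +  1/4 = 4878.25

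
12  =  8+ 4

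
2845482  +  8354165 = 11199647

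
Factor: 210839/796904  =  2^( - 3) * 23^( - 1)*61^( - 1 )*71^(- 1)*210839^1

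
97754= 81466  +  16288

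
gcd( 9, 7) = 1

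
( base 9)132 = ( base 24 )4E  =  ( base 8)156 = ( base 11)a0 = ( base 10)110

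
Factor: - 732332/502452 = -223/153 = - 3^( - 2 )*17^( - 1)*223^1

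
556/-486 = -278/243 = -1.14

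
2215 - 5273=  -3058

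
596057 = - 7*( - 85151)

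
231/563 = 231/563  =  0.41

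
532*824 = 438368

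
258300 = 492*525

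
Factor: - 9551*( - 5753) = 11^1*523^1*9551^1= 54946903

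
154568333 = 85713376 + 68854957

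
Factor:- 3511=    - 3511^1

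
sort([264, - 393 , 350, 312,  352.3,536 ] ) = [ - 393,264,312,350,352.3,536] 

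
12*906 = 10872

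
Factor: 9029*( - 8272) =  - 2^4*11^1*47^1*9029^1 = - 74687888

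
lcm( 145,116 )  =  580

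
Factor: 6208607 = 6208607^1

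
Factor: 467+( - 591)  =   - 124 = - 2^2*31^1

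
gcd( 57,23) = 1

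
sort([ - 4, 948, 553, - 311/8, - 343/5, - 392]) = [ - 392 , - 343/5, - 311/8, - 4 , 553, 948]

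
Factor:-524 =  -2^2* 131^1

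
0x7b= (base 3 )11120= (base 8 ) 173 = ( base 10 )123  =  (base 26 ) 4j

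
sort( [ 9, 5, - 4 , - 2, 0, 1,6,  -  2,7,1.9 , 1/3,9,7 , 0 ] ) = [ - 4, - 2, - 2,  0, 0, 1/3 , 1, 1.9,5,6, 7, 7,9, 9 ]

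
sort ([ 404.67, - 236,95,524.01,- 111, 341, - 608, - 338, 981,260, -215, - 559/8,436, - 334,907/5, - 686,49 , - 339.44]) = [ - 686, - 608, - 339.44, - 338,  -  334, - 236, - 215, - 111, - 559/8, 49,  95,907/5, 260, 341,404.67 , 436,524.01,981 ] 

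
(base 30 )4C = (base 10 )132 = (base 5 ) 1012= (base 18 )76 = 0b10000100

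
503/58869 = 503/58869 =0.01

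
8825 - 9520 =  - 695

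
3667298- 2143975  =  1523323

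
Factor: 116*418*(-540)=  - 26183520 = - 2^5*3^3*5^1 * 11^1 * 19^1*29^1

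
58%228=58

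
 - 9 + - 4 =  - 13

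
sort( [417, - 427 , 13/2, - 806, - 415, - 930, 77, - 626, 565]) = [ -930, - 806,  -  626, - 427, - 415,13/2 , 77,  417, 565] 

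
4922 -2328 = 2594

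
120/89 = 120/89 = 1.35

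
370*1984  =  734080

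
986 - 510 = 476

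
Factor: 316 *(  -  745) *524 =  - 2^4*5^1* 79^1*131^1 * 149^1 = - 123360080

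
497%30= 17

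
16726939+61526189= 78253128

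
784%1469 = 784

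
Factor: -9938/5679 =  - 2^1* 3^(-2 )*631^( - 1)*4969^1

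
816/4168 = 102/521 = 0.20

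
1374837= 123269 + 1251568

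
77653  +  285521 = 363174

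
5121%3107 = 2014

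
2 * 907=1814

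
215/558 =215/558 = 0.39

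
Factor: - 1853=  -  17^1*109^1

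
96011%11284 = 5739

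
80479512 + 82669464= 163148976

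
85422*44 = 3758568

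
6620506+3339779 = 9960285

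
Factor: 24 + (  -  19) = 5 = 5^1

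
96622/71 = 1360 + 62/71 = 1360.87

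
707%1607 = 707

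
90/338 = 45/169 = 0.27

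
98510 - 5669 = 92841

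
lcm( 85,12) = 1020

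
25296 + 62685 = 87981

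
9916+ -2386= 7530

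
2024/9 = 2024/9  =  224.89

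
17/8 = 17/8 = 2.12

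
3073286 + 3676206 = 6749492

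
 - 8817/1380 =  - 2939/460 = - 6.39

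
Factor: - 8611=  - 79^1*109^1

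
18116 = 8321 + 9795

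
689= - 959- - 1648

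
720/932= 180/233 =0.77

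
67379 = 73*923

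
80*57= 4560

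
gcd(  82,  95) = 1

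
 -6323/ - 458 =6323/458 = 13.81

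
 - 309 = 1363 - 1672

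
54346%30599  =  23747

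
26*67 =1742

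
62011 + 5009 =67020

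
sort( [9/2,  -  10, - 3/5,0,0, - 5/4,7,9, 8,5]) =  [  -  10, - 5/4, - 3/5,0,0,9/2,5,7,8,9]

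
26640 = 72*370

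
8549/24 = 8549/24 = 356.21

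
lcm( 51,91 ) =4641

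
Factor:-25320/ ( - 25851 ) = 2^3*5^1 * 7^( -1)*211^1*1231^( - 1)= 8440/8617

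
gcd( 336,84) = 84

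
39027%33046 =5981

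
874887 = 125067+749820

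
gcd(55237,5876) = 13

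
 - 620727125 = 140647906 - 761375031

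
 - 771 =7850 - 8621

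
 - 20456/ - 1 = 20456/1= 20456.00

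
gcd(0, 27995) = 27995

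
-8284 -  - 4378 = -3906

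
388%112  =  52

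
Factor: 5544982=2^1*487^1*  5693^1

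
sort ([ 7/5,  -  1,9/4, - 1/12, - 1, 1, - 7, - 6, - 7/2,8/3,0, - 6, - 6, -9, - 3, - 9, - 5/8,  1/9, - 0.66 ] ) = [ - 9, - 9, - 7, - 6, - 6, - 6 , - 7/2,-3, - 1, - 1, - 0.66, - 5/8,-1/12,0,1/9, 1, 7/5,9/4, 8/3 ] 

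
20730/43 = 20730/43 = 482.09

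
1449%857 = 592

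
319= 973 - 654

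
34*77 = 2618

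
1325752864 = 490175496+835577368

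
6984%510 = 354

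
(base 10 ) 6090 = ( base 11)4637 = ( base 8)13712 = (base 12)3636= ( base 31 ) 6ae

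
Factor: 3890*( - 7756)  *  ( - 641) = 19339508440=2^3*5^1*7^1*277^1*389^1*641^1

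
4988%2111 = 766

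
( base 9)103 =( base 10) 84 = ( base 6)220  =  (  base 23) 3f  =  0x54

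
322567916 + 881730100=1204298016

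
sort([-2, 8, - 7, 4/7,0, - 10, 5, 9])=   [ - 10,-7, - 2,0,4/7, 5, 8, 9]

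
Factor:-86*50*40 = - 172000= - 2^5*5^3*43^1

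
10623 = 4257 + 6366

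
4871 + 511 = 5382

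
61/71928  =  61/71928=   0.00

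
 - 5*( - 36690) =183450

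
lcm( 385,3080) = 3080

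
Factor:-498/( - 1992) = 2^(-2) = 1/4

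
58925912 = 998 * 59044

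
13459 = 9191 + 4268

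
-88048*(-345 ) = 30376560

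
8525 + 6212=14737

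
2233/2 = 1116 + 1/2 = 1116.50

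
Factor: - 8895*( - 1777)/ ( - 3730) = -2^( - 1 ) * 3^1*373^ ( - 1)*593^1 * 1777^1 = - 3161283/746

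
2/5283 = 2/5283  =  0.00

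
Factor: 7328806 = 2^1 * 163^1 *22481^1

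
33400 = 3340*10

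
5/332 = 5/332 = 0.02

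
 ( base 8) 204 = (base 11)110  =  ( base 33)40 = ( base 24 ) 5c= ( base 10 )132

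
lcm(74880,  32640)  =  1272960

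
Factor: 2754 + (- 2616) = 2^1*3^1*23^1 = 138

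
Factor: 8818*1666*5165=75877920020=2^2*5^1*7^2 * 17^1*1033^1*4409^1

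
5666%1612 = 830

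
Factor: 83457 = 3^3*11^1*281^1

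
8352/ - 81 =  - 104 + 8/9 = - 103.11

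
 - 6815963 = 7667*(-889 ) 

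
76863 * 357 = 27440091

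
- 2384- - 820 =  - 1564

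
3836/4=959= 959.00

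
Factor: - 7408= -2^4*463^1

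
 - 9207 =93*( - 99)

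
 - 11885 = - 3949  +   - 7936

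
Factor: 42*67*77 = 216678 = 2^1*3^1*7^2*11^1*67^1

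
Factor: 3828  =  2^2*3^1*11^1*29^1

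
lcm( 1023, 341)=1023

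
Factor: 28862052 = 2^2*3^1*2405171^1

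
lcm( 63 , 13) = 819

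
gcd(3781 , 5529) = 19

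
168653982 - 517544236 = -348890254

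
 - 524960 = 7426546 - 7951506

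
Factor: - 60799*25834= - 1570681366=- 2^1*163^1*373^1*12917^1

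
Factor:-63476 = - 2^2*7^1*2267^1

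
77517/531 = 145+58/59=145.98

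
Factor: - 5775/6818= - 825/974 = - 2^ ( - 1)*3^1*5^2*11^1*487^( - 1)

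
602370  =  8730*69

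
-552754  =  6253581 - 6806335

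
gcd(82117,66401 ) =1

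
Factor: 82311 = 3^1*27437^1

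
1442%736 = 706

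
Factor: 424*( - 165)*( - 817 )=57157320 = 2^3*3^1*5^1*11^1*19^1*43^1*53^1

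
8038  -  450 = 7588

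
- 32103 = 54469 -86572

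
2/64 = 1/32 = 0.03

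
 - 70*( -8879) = 621530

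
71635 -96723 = -25088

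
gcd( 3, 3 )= 3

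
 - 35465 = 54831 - 90296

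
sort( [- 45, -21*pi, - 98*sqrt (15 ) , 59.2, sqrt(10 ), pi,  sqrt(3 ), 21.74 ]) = [ - 98 * sqrt (15), - 21*pi,  -  45,  sqrt(3 ) , pi, sqrt(10), 21.74, 59.2]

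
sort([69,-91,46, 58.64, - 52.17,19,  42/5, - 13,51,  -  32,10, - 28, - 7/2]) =[ - 91, - 52.17,-32, - 28, - 13, - 7/2,42/5,10, 19,46,51,58.64 , 69] 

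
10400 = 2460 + 7940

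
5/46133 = 5/46133  =  0.00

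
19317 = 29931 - 10614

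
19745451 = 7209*2739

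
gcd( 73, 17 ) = 1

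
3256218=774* 4207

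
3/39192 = 1/13064 = 0.00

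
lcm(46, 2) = 46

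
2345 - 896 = 1449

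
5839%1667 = 838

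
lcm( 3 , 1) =3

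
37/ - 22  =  -2 + 7/22=-1.68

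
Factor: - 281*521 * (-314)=2^1*157^1*281^1*521^1=45969914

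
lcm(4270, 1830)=12810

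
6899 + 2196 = 9095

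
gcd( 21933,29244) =7311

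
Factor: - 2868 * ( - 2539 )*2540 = 18495904080 = 2^4*3^1* 5^1*127^1 *239^1 * 2539^1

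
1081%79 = 54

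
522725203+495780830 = 1018506033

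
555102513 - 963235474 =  - 408132961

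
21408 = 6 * 3568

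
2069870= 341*6070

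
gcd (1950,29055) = 195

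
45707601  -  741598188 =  -695890587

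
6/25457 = 6/25457 = 0.00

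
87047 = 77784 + 9263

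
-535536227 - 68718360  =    -  604254587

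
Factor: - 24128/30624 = -2^1*3^( - 1)*11^(- 1)*13^1 = - 26/33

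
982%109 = 1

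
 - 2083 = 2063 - 4146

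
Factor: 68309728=2^5*59^1*97^1 * 373^1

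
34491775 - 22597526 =11894249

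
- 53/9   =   -53/9= -5.89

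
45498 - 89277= - 43779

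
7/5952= 7/5952  =  0.00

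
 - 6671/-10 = 6671/10 =667.10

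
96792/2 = 48396 = 48396.00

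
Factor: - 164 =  - 2^2*41^1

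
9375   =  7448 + 1927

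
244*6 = 1464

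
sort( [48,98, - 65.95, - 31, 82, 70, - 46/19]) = [ - 65.95, - 31, - 46/19, 48, 70, 82, 98 ]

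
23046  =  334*69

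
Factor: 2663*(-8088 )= -21538344 = - 2^3*3^1*337^1*2663^1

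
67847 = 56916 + 10931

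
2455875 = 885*2775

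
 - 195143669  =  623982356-819126025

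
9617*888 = 8539896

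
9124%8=4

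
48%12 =0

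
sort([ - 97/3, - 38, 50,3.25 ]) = [ - 38,-97/3, 3.25,  50 ]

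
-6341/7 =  - 906+1/7 = - 905.86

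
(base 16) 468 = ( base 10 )1128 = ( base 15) 503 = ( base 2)10001101000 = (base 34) X6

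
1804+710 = 2514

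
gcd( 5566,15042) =46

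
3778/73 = 51 + 55/73 = 51.75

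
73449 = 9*8161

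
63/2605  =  63/2605  =  0.02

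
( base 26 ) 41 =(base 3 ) 10220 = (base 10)105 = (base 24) 49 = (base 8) 151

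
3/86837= 3/86837  =  0.00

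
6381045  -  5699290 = 681755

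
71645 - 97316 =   -  25671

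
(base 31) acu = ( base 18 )1CG4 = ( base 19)18di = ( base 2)10011100011100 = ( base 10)10012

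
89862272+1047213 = 90909485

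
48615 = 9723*5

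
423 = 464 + - 41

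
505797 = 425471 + 80326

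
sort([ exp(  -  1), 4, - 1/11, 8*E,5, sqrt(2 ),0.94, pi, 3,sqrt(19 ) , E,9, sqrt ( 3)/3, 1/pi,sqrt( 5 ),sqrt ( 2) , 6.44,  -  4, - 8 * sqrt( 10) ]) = [ - 8* sqrt( 10 ),  -  4,-1/11, 1/pi,exp( - 1), sqrt(3 ) /3  ,  0.94, sqrt(2 ),sqrt( 2), sqrt( 5 ),  E , 3,pi,  4,sqrt ( 19),5, 6.44,9, 8*E] 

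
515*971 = 500065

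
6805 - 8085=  - 1280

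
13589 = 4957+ 8632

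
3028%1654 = 1374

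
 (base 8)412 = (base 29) 95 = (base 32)8A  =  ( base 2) 100001010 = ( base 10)266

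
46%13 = 7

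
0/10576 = 0 = 0.00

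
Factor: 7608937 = 7^1*1086991^1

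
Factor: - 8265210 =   -  2^1*3^1*5^1*137^1*2011^1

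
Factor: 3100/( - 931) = - 2^2*5^2* 7^( - 2)*19^ ( - 1 )*31^1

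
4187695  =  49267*85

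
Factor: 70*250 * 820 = 2^4 *5^5*7^1 * 41^1 =14350000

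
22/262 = 11/131 = 0.08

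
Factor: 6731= 53^1*127^1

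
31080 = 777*40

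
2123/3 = 2123/3= 707.67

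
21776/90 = 241 +43/45 = 241.96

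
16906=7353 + 9553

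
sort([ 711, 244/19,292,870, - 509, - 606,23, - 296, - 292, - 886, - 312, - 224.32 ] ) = [ - 886, - 606, - 509, - 312, - 296, - 292, - 224.32,244/19, 23, 292,  711, 870 ] 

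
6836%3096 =644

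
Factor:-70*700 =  - 2^3*  5^3 * 7^2 = -  49000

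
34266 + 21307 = 55573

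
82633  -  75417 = 7216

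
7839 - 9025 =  - 1186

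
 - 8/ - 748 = 2/187 = 0.01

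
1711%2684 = 1711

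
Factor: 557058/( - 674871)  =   - 2^1*409^1*991^( - 1 )= - 818/991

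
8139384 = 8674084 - 534700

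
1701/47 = 1701/47 = 36.19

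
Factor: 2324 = 2^2*7^1*83^1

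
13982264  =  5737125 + 8245139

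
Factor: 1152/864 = 4/3 = 2^2*3^( - 1)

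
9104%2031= 980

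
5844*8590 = 50199960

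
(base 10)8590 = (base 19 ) 14F2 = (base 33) 7ta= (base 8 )20616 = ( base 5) 233330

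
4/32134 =2/16067= 0.00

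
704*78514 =55273856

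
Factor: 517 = 11^1*47^1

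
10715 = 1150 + 9565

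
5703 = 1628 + 4075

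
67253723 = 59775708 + 7478015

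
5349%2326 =697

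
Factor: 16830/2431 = 90/13= 2^1*3^2*5^1*13^( - 1)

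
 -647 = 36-683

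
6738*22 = 148236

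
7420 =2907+4513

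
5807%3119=2688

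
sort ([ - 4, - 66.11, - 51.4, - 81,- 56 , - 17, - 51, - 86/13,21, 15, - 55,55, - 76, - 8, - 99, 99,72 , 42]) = [-99,- 81, - 76, - 66.11,-56, - 55, - 51.4, - 51, - 17,  -  8,- 86/13,-4, 15,  21, 42, 55, 72, 99 ]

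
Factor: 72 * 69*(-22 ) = -109296  =  - 2^4*3^3*11^1*23^1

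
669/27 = 24 + 7/9 = 24.78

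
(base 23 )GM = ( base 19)11a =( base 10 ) 390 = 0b110000110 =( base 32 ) C6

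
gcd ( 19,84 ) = 1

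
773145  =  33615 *23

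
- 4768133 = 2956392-7724525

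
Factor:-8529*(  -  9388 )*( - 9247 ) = -740409620244=- 2^2*3^1* 7^1*1321^1*2347^1*2843^1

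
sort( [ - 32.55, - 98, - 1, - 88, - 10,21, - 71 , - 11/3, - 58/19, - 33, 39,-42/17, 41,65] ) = [ - 98, - 88, - 71, - 33, - 32.55, - 10, - 11/3, - 58/19, - 42/17,-1,21,  39, 41, 65]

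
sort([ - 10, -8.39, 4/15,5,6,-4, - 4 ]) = [ - 10, - 8.39, - 4,  -  4,4/15,5,6 ]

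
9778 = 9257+521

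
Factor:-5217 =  - 3^1*37^1*47^1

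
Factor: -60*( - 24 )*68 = 2^7*3^2*5^1*17^1 = 97920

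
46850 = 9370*5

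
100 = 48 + 52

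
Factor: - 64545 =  - 3^1*5^1 * 13^1 * 331^1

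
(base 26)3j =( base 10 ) 97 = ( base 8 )141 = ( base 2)1100001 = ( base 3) 10121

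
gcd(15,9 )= 3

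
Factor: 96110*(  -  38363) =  - 3687067930 = - 2^1*5^1 * 7^1*13^2*227^1*1373^1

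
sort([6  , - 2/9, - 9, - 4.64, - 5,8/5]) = [ - 9, - 5,-4.64,  -  2/9,  8/5, 6 ] 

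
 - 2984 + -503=  -  3487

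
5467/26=5467/26  =  210.27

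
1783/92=1783/92 = 19.38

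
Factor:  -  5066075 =-5^2*7^1*28949^1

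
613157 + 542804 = 1155961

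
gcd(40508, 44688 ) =76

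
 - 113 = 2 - 115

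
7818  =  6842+976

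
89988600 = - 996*( - 90350 ) 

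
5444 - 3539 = 1905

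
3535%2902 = 633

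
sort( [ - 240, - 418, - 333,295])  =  [ - 418, - 333, - 240,295 ]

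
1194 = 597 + 597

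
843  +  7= 850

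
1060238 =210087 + 850151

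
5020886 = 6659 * 754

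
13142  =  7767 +5375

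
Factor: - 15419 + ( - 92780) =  - 7^1*13^1*29^1*41^1 = - 108199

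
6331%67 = 33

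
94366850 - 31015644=63351206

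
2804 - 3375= - 571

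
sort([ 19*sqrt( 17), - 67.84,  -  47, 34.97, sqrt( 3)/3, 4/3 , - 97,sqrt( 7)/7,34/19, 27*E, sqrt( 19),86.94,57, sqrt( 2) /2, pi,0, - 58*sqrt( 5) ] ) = [- 58 * sqrt( 5 ), - 97, - 67.84, - 47, 0, sqrt( 7 )/7, sqrt( 3)/3, sqrt(2)/2, 4/3,  34/19,pi,sqrt( 19 ),34.97, 57, 27*E, 19*sqrt(17 ), 86.94] 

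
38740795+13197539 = 51938334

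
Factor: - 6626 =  - 2^1*3313^1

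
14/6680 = 7/3340=0.00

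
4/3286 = 2/1643 = 0.00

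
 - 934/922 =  - 2+455/461  =  -1.01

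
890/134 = 445/67 = 6.64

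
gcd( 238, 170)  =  34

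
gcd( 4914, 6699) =21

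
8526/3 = 2842=2842.00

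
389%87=41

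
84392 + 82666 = 167058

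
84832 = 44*1928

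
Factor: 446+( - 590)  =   - 144 = - 2^4 * 3^2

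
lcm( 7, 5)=35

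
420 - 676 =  - 256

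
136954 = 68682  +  68272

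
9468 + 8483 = 17951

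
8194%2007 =166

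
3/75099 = 1/25033=0.00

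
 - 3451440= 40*( - 86286 )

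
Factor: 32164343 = 32164343^1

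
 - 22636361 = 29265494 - 51901855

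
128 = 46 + 82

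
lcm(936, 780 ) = 4680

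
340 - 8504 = -8164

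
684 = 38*18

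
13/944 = 13/944 = 0.01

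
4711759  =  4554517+157242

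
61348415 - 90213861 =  - 28865446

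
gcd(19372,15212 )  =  4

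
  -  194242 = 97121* (-2 )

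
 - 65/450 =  - 1 + 77/90  =  - 0.14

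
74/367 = 74/367 = 0.20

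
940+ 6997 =7937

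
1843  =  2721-878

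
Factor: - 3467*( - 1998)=2^1*3^3*37^1*3467^1 = 6927066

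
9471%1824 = 351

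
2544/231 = 848/77 = 11.01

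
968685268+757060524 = 1725745792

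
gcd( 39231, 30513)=4359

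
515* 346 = 178190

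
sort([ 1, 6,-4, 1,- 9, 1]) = [ - 9,-4,1, 1, 1,6] 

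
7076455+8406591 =15483046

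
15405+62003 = 77408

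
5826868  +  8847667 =14674535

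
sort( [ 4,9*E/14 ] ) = [ 9*E/14, 4 ]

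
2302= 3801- 1499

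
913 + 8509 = 9422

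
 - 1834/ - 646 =917/323 = 2.84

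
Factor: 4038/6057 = 2^1*3^( - 1 )= 2/3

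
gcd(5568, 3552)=96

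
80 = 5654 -5574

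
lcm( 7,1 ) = 7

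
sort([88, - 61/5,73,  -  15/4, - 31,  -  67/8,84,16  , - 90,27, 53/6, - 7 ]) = [ - 90, - 31,  -  61/5 ,  -  67/8,-7,  -  15/4,53/6,16,27,73,  84,  88]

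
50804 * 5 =254020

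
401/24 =16 + 17/24 = 16.71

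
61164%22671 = 15822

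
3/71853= 1/23951 = 0.00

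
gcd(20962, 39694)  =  446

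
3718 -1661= 2057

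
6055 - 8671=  - 2616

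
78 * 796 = 62088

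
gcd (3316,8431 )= 1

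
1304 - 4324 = -3020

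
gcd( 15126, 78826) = 2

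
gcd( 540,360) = 180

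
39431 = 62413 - 22982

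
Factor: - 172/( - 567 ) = 2^2*3^( - 4)*7^(  -  1) * 43^1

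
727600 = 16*45475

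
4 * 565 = 2260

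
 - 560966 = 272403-833369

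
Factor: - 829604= -2^2*207401^1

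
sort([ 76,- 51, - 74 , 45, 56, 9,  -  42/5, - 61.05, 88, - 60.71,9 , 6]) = [ - 74, - 61.05, - 60.71,-51, - 42/5,6, 9, 9,45,56,76, 88 ] 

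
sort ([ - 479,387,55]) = [ - 479 , 55,387]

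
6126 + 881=7007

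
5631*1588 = 8942028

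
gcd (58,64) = 2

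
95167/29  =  95167/29 = 3281.62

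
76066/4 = 38033/2 = 19016.50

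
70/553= 10/79 = 0.13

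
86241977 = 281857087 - 195615110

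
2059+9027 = 11086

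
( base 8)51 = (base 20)21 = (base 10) 41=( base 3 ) 1112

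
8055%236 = 31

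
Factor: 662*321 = 2^1*3^1*107^1*331^1 = 212502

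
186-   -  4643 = 4829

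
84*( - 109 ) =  - 9156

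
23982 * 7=167874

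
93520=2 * 46760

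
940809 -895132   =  45677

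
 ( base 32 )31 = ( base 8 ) 141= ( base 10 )97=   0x61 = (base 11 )89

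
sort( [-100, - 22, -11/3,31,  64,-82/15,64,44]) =[ - 100, - 22, - 82/15,-11/3,31,44, 64, 64 ] 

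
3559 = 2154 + 1405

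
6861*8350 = 57289350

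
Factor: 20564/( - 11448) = -97/54 = - 2^( - 1)*3^( -3)*97^1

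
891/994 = 891/994=0.90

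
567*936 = 530712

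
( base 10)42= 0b101010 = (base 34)18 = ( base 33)19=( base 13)33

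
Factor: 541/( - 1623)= -3^( - 1) = - 1/3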